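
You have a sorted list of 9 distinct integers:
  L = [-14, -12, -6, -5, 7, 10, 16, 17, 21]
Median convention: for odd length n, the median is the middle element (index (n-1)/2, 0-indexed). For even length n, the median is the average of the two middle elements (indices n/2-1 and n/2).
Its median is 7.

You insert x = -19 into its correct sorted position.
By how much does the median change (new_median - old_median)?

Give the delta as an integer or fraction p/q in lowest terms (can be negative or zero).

Old median = 7
After inserting x = -19: new sorted = [-19, -14, -12, -6, -5, 7, 10, 16, 17, 21]
New median = 1
Delta = 1 - 7 = -6

Answer: -6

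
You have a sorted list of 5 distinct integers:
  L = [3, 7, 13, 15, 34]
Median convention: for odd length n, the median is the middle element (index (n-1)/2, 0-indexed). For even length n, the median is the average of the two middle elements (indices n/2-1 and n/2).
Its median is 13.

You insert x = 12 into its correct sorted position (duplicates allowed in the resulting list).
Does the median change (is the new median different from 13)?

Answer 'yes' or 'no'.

Old median = 13
Insert x = 12
New median = 25/2
Changed? yes

Answer: yes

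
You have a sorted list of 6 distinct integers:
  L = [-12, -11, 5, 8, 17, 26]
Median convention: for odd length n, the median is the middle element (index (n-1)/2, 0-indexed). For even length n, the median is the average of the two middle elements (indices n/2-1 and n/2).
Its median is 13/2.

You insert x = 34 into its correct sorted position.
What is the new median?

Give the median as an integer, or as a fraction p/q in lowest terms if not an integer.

Old list (sorted, length 6): [-12, -11, 5, 8, 17, 26]
Old median = 13/2
Insert x = 34
Old length even (6). Middle pair: indices 2,3 = 5,8.
New length odd (7). New median = single middle element.
x = 34: 6 elements are < x, 0 elements are > x.
New sorted list: [-12, -11, 5, 8, 17, 26, 34]
New median = 8

Answer: 8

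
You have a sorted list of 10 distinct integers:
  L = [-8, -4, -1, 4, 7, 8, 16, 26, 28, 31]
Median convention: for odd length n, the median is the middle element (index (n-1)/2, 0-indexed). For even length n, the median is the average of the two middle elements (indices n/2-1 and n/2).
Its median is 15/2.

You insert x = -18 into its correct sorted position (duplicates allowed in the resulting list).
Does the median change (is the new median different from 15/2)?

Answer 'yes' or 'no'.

Old median = 15/2
Insert x = -18
New median = 7
Changed? yes

Answer: yes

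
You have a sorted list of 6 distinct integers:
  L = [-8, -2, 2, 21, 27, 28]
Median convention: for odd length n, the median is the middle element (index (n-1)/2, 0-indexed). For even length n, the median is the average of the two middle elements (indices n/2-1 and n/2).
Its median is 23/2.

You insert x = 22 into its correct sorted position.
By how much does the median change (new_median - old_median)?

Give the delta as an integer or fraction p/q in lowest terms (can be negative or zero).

Old median = 23/2
After inserting x = 22: new sorted = [-8, -2, 2, 21, 22, 27, 28]
New median = 21
Delta = 21 - 23/2 = 19/2

Answer: 19/2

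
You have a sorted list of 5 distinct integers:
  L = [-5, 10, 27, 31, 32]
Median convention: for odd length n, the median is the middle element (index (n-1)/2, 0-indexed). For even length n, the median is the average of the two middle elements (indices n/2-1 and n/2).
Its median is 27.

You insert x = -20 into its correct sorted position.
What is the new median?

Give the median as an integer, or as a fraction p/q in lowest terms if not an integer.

Answer: 37/2

Derivation:
Old list (sorted, length 5): [-5, 10, 27, 31, 32]
Old median = 27
Insert x = -20
Old length odd (5). Middle was index 2 = 27.
New length even (6). New median = avg of two middle elements.
x = -20: 0 elements are < x, 5 elements are > x.
New sorted list: [-20, -5, 10, 27, 31, 32]
New median = 37/2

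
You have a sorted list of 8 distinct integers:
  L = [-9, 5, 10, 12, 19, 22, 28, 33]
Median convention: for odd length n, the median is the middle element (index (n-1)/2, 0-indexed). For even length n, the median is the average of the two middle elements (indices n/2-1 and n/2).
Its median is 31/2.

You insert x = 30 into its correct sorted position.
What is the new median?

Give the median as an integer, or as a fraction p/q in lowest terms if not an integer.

Old list (sorted, length 8): [-9, 5, 10, 12, 19, 22, 28, 33]
Old median = 31/2
Insert x = 30
Old length even (8). Middle pair: indices 3,4 = 12,19.
New length odd (9). New median = single middle element.
x = 30: 7 elements are < x, 1 elements are > x.
New sorted list: [-9, 5, 10, 12, 19, 22, 28, 30, 33]
New median = 19

Answer: 19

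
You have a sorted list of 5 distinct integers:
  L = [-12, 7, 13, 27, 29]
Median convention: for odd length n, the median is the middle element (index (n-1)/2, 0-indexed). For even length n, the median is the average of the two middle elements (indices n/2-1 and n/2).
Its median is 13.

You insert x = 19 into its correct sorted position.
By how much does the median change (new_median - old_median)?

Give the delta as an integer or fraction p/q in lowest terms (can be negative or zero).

Old median = 13
After inserting x = 19: new sorted = [-12, 7, 13, 19, 27, 29]
New median = 16
Delta = 16 - 13 = 3

Answer: 3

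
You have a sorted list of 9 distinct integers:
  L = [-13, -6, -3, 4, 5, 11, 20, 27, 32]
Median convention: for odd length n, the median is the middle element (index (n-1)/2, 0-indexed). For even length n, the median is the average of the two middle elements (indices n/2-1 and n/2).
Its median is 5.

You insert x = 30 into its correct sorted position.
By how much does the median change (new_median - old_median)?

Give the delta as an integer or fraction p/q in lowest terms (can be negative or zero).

Old median = 5
After inserting x = 30: new sorted = [-13, -6, -3, 4, 5, 11, 20, 27, 30, 32]
New median = 8
Delta = 8 - 5 = 3

Answer: 3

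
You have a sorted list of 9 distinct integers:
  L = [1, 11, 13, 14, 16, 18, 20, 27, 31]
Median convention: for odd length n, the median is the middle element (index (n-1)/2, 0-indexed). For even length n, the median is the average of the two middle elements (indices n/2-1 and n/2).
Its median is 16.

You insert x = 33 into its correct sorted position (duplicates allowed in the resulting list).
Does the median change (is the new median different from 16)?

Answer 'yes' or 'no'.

Old median = 16
Insert x = 33
New median = 17
Changed? yes

Answer: yes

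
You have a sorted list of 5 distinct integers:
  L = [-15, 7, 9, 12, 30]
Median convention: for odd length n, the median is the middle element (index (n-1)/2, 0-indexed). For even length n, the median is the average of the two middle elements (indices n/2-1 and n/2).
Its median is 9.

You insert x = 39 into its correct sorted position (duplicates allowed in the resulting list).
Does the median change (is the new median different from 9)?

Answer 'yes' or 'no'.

Old median = 9
Insert x = 39
New median = 21/2
Changed? yes

Answer: yes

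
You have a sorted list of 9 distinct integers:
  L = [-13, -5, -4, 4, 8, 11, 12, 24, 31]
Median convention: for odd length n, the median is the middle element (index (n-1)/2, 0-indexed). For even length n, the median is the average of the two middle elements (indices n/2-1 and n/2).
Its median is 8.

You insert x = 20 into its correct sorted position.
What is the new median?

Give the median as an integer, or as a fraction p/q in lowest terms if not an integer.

Answer: 19/2

Derivation:
Old list (sorted, length 9): [-13, -5, -4, 4, 8, 11, 12, 24, 31]
Old median = 8
Insert x = 20
Old length odd (9). Middle was index 4 = 8.
New length even (10). New median = avg of two middle elements.
x = 20: 7 elements are < x, 2 elements are > x.
New sorted list: [-13, -5, -4, 4, 8, 11, 12, 20, 24, 31]
New median = 19/2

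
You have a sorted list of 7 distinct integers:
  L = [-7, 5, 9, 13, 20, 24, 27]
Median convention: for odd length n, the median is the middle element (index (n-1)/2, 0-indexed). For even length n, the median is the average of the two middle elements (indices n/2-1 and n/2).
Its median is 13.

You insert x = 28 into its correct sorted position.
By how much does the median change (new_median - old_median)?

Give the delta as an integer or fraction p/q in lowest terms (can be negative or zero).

Answer: 7/2

Derivation:
Old median = 13
After inserting x = 28: new sorted = [-7, 5, 9, 13, 20, 24, 27, 28]
New median = 33/2
Delta = 33/2 - 13 = 7/2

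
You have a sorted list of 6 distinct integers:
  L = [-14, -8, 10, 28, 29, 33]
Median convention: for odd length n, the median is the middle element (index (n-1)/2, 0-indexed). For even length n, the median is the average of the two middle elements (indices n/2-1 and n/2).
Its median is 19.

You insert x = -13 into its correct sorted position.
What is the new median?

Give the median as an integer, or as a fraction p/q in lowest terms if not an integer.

Answer: 10

Derivation:
Old list (sorted, length 6): [-14, -8, 10, 28, 29, 33]
Old median = 19
Insert x = -13
Old length even (6). Middle pair: indices 2,3 = 10,28.
New length odd (7). New median = single middle element.
x = -13: 1 elements are < x, 5 elements are > x.
New sorted list: [-14, -13, -8, 10, 28, 29, 33]
New median = 10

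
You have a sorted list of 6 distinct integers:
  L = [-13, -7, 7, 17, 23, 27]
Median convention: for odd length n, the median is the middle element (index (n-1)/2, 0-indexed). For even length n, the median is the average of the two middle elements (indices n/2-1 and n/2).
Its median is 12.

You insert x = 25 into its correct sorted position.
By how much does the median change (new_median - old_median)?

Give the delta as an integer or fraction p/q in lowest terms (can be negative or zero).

Answer: 5

Derivation:
Old median = 12
After inserting x = 25: new sorted = [-13, -7, 7, 17, 23, 25, 27]
New median = 17
Delta = 17 - 12 = 5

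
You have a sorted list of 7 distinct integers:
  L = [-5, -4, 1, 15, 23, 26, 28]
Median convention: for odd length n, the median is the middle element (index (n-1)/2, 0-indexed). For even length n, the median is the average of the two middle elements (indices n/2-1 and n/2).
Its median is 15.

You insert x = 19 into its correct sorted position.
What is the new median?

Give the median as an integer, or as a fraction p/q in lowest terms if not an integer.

Answer: 17

Derivation:
Old list (sorted, length 7): [-5, -4, 1, 15, 23, 26, 28]
Old median = 15
Insert x = 19
Old length odd (7). Middle was index 3 = 15.
New length even (8). New median = avg of two middle elements.
x = 19: 4 elements are < x, 3 elements are > x.
New sorted list: [-5, -4, 1, 15, 19, 23, 26, 28]
New median = 17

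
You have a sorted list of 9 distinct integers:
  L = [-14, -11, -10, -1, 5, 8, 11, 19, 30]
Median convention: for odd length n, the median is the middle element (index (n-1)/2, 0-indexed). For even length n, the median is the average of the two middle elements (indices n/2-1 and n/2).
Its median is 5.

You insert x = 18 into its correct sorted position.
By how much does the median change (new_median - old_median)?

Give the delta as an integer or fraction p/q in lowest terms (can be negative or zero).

Old median = 5
After inserting x = 18: new sorted = [-14, -11, -10, -1, 5, 8, 11, 18, 19, 30]
New median = 13/2
Delta = 13/2 - 5 = 3/2

Answer: 3/2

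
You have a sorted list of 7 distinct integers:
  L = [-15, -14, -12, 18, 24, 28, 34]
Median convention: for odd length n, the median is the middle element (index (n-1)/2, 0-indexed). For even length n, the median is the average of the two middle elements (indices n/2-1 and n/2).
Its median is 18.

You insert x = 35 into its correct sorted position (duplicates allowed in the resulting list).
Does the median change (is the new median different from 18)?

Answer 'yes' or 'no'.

Old median = 18
Insert x = 35
New median = 21
Changed? yes

Answer: yes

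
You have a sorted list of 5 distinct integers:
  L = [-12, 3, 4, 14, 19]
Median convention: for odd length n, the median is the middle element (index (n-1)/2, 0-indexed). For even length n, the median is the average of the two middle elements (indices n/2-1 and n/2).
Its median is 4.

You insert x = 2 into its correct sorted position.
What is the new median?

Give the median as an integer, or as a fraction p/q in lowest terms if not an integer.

Answer: 7/2

Derivation:
Old list (sorted, length 5): [-12, 3, 4, 14, 19]
Old median = 4
Insert x = 2
Old length odd (5). Middle was index 2 = 4.
New length even (6). New median = avg of two middle elements.
x = 2: 1 elements are < x, 4 elements are > x.
New sorted list: [-12, 2, 3, 4, 14, 19]
New median = 7/2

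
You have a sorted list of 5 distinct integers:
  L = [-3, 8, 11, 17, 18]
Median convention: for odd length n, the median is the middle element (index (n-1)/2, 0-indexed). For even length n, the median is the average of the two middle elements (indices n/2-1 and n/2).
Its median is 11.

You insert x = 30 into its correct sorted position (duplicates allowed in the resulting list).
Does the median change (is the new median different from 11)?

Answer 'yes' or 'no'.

Answer: yes

Derivation:
Old median = 11
Insert x = 30
New median = 14
Changed? yes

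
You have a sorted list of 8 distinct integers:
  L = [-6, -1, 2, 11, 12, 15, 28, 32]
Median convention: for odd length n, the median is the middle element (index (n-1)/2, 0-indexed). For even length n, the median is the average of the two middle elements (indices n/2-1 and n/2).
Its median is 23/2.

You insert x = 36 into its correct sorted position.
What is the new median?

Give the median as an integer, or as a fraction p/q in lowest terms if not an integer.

Old list (sorted, length 8): [-6, -1, 2, 11, 12, 15, 28, 32]
Old median = 23/2
Insert x = 36
Old length even (8). Middle pair: indices 3,4 = 11,12.
New length odd (9). New median = single middle element.
x = 36: 8 elements are < x, 0 elements are > x.
New sorted list: [-6, -1, 2, 11, 12, 15, 28, 32, 36]
New median = 12

Answer: 12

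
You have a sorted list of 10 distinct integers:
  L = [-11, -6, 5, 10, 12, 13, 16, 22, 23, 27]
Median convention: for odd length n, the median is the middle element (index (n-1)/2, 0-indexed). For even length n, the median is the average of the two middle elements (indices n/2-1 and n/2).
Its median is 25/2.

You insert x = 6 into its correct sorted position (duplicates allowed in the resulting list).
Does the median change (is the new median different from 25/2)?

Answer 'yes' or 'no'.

Old median = 25/2
Insert x = 6
New median = 12
Changed? yes

Answer: yes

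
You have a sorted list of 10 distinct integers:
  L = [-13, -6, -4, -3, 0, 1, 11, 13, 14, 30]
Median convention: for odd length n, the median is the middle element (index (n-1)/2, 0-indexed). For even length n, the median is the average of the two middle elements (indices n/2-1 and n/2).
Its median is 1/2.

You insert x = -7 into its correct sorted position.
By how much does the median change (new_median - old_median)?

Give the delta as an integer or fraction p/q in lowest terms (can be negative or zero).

Answer: -1/2

Derivation:
Old median = 1/2
After inserting x = -7: new sorted = [-13, -7, -6, -4, -3, 0, 1, 11, 13, 14, 30]
New median = 0
Delta = 0 - 1/2 = -1/2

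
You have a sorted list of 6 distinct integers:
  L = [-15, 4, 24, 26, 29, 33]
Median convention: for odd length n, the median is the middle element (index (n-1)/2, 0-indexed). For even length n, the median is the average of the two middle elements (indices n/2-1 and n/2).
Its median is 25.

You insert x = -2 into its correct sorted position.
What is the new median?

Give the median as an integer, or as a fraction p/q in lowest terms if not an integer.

Old list (sorted, length 6): [-15, 4, 24, 26, 29, 33]
Old median = 25
Insert x = -2
Old length even (6). Middle pair: indices 2,3 = 24,26.
New length odd (7). New median = single middle element.
x = -2: 1 elements are < x, 5 elements are > x.
New sorted list: [-15, -2, 4, 24, 26, 29, 33]
New median = 24

Answer: 24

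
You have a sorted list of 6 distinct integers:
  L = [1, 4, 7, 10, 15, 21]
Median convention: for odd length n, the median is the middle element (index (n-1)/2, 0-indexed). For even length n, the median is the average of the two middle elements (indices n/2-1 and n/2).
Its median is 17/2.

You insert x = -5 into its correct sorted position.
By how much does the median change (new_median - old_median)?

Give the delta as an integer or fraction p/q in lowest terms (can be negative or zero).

Old median = 17/2
After inserting x = -5: new sorted = [-5, 1, 4, 7, 10, 15, 21]
New median = 7
Delta = 7 - 17/2 = -3/2

Answer: -3/2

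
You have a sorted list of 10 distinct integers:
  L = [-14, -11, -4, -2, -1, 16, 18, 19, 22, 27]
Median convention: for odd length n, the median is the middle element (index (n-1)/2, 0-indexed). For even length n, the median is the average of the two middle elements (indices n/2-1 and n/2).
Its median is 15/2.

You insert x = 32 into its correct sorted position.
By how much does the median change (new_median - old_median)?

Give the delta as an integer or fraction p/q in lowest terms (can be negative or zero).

Answer: 17/2

Derivation:
Old median = 15/2
After inserting x = 32: new sorted = [-14, -11, -4, -2, -1, 16, 18, 19, 22, 27, 32]
New median = 16
Delta = 16 - 15/2 = 17/2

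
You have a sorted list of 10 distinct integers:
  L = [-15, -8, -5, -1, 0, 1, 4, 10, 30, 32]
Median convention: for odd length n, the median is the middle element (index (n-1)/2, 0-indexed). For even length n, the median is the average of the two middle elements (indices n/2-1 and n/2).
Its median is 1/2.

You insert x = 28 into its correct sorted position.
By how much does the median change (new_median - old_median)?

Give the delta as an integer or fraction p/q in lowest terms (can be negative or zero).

Old median = 1/2
After inserting x = 28: new sorted = [-15, -8, -5, -1, 0, 1, 4, 10, 28, 30, 32]
New median = 1
Delta = 1 - 1/2 = 1/2

Answer: 1/2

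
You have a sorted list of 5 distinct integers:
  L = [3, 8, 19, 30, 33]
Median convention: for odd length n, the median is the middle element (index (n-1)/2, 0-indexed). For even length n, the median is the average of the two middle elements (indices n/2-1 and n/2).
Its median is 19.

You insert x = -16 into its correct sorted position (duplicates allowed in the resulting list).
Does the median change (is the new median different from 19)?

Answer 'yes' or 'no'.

Old median = 19
Insert x = -16
New median = 27/2
Changed? yes

Answer: yes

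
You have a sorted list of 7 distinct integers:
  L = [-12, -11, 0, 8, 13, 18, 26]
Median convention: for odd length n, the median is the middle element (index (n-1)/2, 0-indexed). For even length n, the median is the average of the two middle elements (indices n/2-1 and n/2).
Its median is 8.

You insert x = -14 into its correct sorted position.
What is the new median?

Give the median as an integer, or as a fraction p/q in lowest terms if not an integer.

Answer: 4

Derivation:
Old list (sorted, length 7): [-12, -11, 0, 8, 13, 18, 26]
Old median = 8
Insert x = -14
Old length odd (7). Middle was index 3 = 8.
New length even (8). New median = avg of two middle elements.
x = -14: 0 elements are < x, 7 elements are > x.
New sorted list: [-14, -12, -11, 0, 8, 13, 18, 26]
New median = 4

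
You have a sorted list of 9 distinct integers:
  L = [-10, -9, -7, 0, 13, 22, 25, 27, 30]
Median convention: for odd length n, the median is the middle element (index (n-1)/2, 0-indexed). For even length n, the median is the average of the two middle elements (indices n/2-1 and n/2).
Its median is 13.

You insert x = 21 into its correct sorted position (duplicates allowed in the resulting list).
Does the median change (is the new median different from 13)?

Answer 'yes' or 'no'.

Old median = 13
Insert x = 21
New median = 17
Changed? yes

Answer: yes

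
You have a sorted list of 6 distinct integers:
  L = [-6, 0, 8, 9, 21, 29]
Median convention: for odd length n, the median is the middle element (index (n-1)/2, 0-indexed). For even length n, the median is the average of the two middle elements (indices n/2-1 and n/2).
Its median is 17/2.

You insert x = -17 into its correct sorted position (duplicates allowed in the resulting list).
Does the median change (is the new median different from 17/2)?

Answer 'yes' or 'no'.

Old median = 17/2
Insert x = -17
New median = 8
Changed? yes

Answer: yes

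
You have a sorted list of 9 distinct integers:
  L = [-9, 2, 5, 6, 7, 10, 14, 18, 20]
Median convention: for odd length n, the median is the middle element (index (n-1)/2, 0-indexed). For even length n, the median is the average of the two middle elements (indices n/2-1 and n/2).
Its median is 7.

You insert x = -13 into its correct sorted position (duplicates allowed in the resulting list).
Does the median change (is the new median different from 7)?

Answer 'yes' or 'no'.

Answer: yes

Derivation:
Old median = 7
Insert x = -13
New median = 13/2
Changed? yes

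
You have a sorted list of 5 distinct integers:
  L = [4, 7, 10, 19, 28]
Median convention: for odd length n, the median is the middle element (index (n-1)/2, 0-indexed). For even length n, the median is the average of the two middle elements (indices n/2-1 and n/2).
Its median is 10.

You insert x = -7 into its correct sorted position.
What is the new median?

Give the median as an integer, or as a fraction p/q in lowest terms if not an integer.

Answer: 17/2

Derivation:
Old list (sorted, length 5): [4, 7, 10, 19, 28]
Old median = 10
Insert x = -7
Old length odd (5). Middle was index 2 = 10.
New length even (6). New median = avg of two middle elements.
x = -7: 0 elements are < x, 5 elements are > x.
New sorted list: [-7, 4, 7, 10, 19, 28]
New median = 17/2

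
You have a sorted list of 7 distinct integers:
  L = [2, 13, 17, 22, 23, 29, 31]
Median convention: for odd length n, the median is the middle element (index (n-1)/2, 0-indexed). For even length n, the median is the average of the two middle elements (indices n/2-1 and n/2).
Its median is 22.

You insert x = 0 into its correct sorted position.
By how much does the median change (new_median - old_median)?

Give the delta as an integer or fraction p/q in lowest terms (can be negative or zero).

Answer: -5/2

Derivation:
Old median = 22
After inserting x = 0: new sorted = [0, 2, 13, 17, 22, 23, 29, 31]
New median = 39/2
Delta = 39/2 - 22 = -5/2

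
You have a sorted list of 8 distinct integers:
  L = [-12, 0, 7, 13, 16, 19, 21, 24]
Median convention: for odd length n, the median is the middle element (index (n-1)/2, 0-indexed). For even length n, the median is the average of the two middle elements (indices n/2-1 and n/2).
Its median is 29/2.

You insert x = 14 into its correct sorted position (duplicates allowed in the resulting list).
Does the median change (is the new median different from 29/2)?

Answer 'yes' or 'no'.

Old median = 29/2
Insert x = 14
New median = 14
Changed? yes

Answer: yes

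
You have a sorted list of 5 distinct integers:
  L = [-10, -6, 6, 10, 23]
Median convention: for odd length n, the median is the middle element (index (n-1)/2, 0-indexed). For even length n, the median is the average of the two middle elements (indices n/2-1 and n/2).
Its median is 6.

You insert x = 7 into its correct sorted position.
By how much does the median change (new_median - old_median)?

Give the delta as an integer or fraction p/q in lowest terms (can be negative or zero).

Answer: 1/2

Derivation:
Old median = 6
After inserting x = 7: new sorted = [-10, -6, 6, 7, 10, 23]
New median = 13/2
Delta = 13/2 - 6 = 1/2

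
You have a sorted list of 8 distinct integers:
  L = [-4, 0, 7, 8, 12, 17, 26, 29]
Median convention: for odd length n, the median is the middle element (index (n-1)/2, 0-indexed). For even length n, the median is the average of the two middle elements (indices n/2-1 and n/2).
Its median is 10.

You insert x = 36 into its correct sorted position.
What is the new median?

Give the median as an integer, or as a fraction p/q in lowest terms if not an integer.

Answer: 12

Derivation:
Old list (sorted, length 8): [-4, 0, 7, 8, 12, 17, 26, 29]
Old median = 10
Insert x = 36
Old length even (8). Middle pair: indices 3,4 = 8,12.
New length odd (9). New median = single middle element.
x = 36: 8 elements are < x, 0 elements are > x.
New sorted list: [-4, 0, 7, 8, 12, 17, 26, 29, 36]
New median = 12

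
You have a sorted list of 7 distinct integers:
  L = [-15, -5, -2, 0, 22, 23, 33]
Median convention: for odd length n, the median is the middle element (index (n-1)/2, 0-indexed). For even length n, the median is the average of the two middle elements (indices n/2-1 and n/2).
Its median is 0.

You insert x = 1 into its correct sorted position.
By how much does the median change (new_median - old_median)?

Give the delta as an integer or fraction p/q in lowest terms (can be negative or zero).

Old median = 0
After inserting x = 1: new sorted = [-15, -5, -2, 0, 1, 22, 23, 33]
New median = 1/2
Delta = 1/2 - 0 = 1/2

Answer: 1/2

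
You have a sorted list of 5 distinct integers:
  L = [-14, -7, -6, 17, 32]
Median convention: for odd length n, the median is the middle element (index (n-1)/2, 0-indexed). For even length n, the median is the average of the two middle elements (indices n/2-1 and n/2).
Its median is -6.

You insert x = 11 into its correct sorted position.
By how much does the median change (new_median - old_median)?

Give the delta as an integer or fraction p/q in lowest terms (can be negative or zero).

Answer: 17/2

Derivation:
Old median = -6
After inserting x = 11: new sorted = [-14, -7, -6, 11, 17, 32]
New median = 5/2
Delta = 5/2 - -6 = 17/2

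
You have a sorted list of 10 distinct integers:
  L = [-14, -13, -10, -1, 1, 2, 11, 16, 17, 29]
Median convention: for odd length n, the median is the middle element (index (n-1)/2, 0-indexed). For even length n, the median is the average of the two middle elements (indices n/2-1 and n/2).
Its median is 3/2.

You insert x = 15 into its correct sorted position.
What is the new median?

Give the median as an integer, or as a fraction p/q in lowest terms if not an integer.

Old list (sorted, length 10): [-14, -13, -10, -1, 1, 2, 11, 16, 17, 29]
Old median = 3/2
Insert x = 15
Old length even (10). Middle pair: indices 4,5 = 1,2.
New length odd (11). New median = single middle element.
x = 15: 7 elements are < x, 3 elements are > x.
New sorted list: [-14, -13, -10, -1, 1, 2, 11, 15, 16, 17, 29]
New median = 2

Answer: 2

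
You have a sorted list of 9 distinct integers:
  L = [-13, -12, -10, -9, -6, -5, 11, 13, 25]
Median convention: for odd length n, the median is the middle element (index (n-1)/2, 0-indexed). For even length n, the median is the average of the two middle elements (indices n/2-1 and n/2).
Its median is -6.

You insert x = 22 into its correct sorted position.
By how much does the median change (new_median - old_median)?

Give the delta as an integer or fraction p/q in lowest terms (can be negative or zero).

Answer: 1/2

Derivation:
Old median = -6
After inserting x = 22: new sorted = [-13, -12, -10, -9, -6, -5, 11, 13, 22, 25]
New median = -11/2
Delta = -11/2 - -6 = 1/2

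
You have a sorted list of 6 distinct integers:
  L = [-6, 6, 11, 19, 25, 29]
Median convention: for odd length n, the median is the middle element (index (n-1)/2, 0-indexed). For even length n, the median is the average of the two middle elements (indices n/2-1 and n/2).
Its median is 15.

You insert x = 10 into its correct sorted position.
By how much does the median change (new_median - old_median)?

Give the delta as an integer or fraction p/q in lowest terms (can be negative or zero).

Answer: -4

Derivation:
Old median = 15
After inserting x = 10: new sorted = [-6, 6, 10, 11, 19, 25, 29]
New median = 11
Delta = 11 - 15 = -4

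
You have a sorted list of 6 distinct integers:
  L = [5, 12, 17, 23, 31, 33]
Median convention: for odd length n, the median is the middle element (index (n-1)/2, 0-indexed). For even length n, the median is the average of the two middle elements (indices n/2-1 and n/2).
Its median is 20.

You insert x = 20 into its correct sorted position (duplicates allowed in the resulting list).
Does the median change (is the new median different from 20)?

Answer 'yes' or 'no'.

Answer: no

Derivation:
Old median = 20
Insert x = 20
New median = 20
Changed? no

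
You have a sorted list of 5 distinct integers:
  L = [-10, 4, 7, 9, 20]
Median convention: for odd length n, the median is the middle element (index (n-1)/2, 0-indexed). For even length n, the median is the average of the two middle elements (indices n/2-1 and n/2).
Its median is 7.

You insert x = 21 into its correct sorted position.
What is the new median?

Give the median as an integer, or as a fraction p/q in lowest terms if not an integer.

Old list (sorted, length 5): [-10, 4, 7, 9, 20]
Old median = 7
Insert x = 21
Old length odd (5). Middle was index 2 = 7.
New length even (6). New median = avg of two middle elements.
x = 21: 5 elements are < x, 0 elements are > x.
New sorted list: [-10, 4, 7, 9, 20, 21]
New median = 8

Answer: 8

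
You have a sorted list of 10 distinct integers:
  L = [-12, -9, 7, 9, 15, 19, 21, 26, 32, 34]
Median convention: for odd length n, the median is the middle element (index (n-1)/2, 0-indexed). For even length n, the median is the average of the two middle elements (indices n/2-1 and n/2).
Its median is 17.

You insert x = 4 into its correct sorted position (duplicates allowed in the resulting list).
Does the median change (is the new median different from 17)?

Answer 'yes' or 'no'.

Old median = 17
Insert x = 4
New median = 15
Changed? yes

Answer: yes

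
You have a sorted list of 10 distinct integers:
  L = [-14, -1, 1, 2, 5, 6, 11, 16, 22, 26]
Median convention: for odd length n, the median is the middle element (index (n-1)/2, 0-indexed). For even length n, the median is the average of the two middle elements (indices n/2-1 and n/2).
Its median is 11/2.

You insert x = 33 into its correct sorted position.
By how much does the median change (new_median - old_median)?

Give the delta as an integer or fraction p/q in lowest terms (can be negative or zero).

Answer: 1/2

Derivation:
Old median = 11/2
After inserting x = 33: new sorted = [-14, -1, 1, 2, 5, 6, 11, 16, 22, 26, 33]
New median = 6
Delta = 6 - 11/2 = 1/2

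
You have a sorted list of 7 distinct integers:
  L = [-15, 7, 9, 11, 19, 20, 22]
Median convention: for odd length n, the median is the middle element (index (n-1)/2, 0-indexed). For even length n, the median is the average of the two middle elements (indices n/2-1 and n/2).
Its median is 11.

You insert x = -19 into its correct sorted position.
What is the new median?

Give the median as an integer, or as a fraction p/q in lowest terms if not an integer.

Old list (sorted, length 7): [-15, 7, 9, 11, 19, 20, 22]
Old median = 11
Insert x = -19
Old length odd (7). Middle was index 3 = 11.
New length even (8). New median = avg of two middle elements.
x = -19: 0 elements are < x, 7 elements are > x.
New sorted list: [-19, -15, 7, 9, 11, 19, 20, 22]
New median = 10

Answer: 10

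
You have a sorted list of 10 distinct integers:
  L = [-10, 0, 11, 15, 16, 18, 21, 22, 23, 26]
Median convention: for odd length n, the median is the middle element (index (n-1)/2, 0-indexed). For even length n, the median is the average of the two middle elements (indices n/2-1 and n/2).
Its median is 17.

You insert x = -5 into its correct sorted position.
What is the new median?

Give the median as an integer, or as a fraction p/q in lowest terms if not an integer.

Answer: 16

Derivation:
Old list (sorted, length 10): [-10, 0, 11, 15, 16, 18, 21, 22, 23, 26]
Old median = 17
Insert x = -5
Old length even (10). Middle pair: indices 4,5 = 16,18.
New length odd (11). New median = single middle element.
x = -5: 1 elements are < x, 9 elements are > x.
New sorted list: [-10, -5, 0, 11, 15, 16, 18, 21, 22, 23, 26]
New median = 16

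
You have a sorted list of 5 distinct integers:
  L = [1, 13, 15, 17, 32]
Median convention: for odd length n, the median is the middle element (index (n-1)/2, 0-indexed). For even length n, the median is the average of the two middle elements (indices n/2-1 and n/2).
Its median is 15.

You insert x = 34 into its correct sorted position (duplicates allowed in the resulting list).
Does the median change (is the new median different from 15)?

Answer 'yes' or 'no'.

Answer: yes

Derivation:
Old median = 15
Insert x = 34
New median = 16
Changed? yes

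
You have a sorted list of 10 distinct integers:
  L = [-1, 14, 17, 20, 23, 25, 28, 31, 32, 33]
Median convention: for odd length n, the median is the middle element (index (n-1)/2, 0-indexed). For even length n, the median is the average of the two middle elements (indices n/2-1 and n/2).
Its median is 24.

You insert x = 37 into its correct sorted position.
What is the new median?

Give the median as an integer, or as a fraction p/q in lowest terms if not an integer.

Answer: 25

Derivation:
Old list (sorted, length 10): [-1, 14, 17, 20, 23, 25, 28, 31, 32, 33]
Old median = 24
Insert x = 37
Old length even (10). Middle pair: indices 4,5 = 23,25.
New length odd (11). New median = single middle element.
x = 37: 10 elements are < x, 0 elements are > x.
New sorted list: [-1, 14, 17, 20, 23, 25, 28, 31, 32, 33, 37]
New median = 25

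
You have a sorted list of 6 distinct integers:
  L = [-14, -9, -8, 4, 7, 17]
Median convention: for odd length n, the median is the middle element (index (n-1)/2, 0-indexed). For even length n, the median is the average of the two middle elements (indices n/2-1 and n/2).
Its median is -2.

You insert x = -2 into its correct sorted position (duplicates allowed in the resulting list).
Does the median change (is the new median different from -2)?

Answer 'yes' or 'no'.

Old median = -2
Insert x = -2
New median = -2
Changed? no

Answer: no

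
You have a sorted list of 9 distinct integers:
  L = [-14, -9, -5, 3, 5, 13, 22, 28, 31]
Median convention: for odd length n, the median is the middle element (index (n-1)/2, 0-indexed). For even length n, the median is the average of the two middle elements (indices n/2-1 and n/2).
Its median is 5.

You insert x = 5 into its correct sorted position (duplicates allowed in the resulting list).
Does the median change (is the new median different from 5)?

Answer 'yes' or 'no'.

Old median = 5
Insert x = 5
New median = 5
Changed? no

Answer: no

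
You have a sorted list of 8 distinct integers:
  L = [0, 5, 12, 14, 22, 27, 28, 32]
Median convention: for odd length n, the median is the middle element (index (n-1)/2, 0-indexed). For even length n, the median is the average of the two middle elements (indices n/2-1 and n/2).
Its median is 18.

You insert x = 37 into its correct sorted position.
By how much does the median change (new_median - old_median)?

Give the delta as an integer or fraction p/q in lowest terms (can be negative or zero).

Old median = 18
After inserting x = 37: new sorted = [0, 5, 12, 14, 22, 27, 28, 32, 37]
New median = 22
Delta = 22 - 18 = 4

Answer: 4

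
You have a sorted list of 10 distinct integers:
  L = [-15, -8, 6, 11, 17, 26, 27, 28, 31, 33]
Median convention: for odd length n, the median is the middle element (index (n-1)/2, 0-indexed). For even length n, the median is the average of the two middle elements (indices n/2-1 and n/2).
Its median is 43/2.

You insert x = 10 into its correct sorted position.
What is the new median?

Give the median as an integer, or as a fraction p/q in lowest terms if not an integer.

Answer: 17

Derivation:
Old list (sorted, length 10): [-15, -8, 6, 11, 17, 26, 27, 28, 31, 33]
Old median = 43/2
Insert x = 10
Old length even (10). Middle pair: indices 4,5 = 17,26.
New length odd (11). New median = single middle element.
x = 10: 3 elements are < x, 7 elements are > x.
New sorted list: [-15, -8, 6, 10, 11, 17, 26, 27, 28, 31, 33]
New median = 17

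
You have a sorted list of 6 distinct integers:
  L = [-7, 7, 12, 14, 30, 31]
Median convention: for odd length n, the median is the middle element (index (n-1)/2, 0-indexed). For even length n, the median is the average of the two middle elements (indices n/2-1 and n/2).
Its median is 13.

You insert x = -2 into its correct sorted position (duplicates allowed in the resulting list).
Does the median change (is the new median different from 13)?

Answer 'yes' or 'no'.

Old median = 13
Insert x = -2
New median = 12
Changed? yes

Answer: yes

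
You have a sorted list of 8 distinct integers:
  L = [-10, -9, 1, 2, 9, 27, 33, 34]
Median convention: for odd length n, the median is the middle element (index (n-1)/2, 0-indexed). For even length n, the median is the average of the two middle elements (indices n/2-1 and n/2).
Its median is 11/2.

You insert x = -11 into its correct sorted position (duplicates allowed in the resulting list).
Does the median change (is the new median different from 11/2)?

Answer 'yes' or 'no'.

Old median = 11/2
Insert x = -11
New median = 2
Changed? yes

Answer: yes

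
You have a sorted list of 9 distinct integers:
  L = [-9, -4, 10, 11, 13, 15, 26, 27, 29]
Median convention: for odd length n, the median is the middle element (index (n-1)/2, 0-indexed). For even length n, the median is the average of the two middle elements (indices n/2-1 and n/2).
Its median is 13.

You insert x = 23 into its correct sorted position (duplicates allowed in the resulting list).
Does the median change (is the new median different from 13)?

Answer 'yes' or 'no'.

Old median = 13
Insert x = 23
New median = 14
Changed? yes

Answer: yes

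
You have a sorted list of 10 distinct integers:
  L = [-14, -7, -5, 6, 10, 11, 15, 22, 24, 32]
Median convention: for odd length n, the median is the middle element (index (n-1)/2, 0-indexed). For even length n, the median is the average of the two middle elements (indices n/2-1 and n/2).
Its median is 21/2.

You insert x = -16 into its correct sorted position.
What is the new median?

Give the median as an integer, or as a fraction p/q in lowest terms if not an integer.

Old list (sorted, length 10): [-14, -7, -5, 6, 10, 11, 15, 22, 24, 32]
Old median = 21/2
Insert x = -16
Old length even (10). Middle pair: indices 4,5 = 10,11.
New length odd (11). New median = single middle element.
x = -16: 0 elements are < x, 10 elements are > x.
New sorted list: [-16, -14, -7, -5, 6, 10, 11, 15, 22, 24, 32]
New median = 10

Answer: 10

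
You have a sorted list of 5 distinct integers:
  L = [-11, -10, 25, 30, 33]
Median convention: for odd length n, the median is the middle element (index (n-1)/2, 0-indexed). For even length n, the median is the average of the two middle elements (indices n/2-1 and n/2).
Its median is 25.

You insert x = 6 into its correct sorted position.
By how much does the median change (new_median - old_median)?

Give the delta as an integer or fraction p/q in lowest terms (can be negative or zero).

Old median = 25
After inserting x = 6: new sorted = [-11, -10, 6, 25, 30, 33]
New median = 31/2
Delta = 31/2 - 25 = -19/2

Answer: -19/2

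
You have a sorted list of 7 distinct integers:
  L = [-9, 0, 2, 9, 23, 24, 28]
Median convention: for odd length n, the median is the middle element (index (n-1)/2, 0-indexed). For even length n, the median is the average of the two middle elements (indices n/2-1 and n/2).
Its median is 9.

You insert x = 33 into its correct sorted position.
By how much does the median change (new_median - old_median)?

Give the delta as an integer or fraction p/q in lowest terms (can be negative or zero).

Answer: 7

Derivation:
Old median = 9
After inserting x = 33: new sorted = [-9, 0, 2, 9, 23, 24, 28, 33]
New median = 16
Delta = 16 - 9 = 7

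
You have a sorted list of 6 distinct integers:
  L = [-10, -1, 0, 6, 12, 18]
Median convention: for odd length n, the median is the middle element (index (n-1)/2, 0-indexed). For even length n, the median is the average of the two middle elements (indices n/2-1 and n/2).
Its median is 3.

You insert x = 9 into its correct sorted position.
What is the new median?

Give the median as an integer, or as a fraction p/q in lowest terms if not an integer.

Old list (sorted, length 6): [-10, -1, 0, 6, 12, 18]
Old median = 3
Insert x = 9
Old length even (6). Middle pair: indices 2,3 = 0,6.
New length odd (7). New median = single middle element.
x = 9: 4 elements are < x, 2 elements are > x.
New sorted list: [-10, -1, 0, 6, 9, 12, 18]
New median = 6

Answer: 6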